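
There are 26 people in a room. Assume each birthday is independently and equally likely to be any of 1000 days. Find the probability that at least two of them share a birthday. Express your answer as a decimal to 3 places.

0.279

It's easier to compute the probability that all 26 are distinct.
P(all distinct) = 1000/1000 · 999/1000 · ··· · 975/1000 ≈ 0.721.
So the probability of at least one match is 1 − 0.721 = 0.279.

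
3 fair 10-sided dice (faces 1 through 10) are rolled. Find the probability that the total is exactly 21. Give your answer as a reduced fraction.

11/200

There are 10^3 = 1000 equally likely outcomes.
The number of ordered 3-tuples from {1,…,10} summing to 21 is 55.
P(sum = 21) = 55/1000 = 11/200.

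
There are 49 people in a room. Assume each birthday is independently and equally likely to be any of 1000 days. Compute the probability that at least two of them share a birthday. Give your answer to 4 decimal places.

It's easier to compute the probability that all 49 are distinct.
P(all distinct) = 1000/1000 · 999/1000 · ··· · 952/1000 ≈ 0.3026.
So the probability of at least one match is 1 − 0.3026 = 0.6974.

0.6974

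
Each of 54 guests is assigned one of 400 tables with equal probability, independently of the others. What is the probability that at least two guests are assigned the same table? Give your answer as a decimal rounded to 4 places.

It's easier to compute the probability that all 54 are distinct.
P(all distinct) = 400/400 · 399/400 · ··· · 347/400 ≈ 0.0236.
So the probability of at least one match is 1 − 0.0236 = 0.9764.

0.9764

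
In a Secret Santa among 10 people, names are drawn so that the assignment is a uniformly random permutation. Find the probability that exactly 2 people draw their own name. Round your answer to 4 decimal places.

Choose which 2 of the 10 are fixed: C(10,2) = 45 ways.
The remaining 8 must have no fixed point: D(8) = 14833.
P = 45·14833/3628800 = 2119/11520 ≈ 0.1839.

0.1839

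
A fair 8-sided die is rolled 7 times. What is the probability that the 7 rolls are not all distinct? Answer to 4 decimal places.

0.9808

P(all 7 different) = 8/8 · 7/8 · ··· · 2/8 ≈ 0.0192.
P(at least two equal) = 1 − 0.0192 = 0.9808.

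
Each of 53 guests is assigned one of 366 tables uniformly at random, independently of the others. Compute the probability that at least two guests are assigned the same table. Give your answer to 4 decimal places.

0.9809

It's easier to compute the probability that all 53 are distinct.
P(all distinct) = 366/366 · 365/366 · ··· · 314/366 ≈ 0.0191.
So the probability of at least one match is 1 − 0.0191 = 0.9809.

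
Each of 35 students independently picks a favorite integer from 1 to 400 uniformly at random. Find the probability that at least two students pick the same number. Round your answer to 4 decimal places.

0.7839

It's easier to compute the probability that all 35 are distinct.
P(all distinct) = 400/400 · 399/400 · ··· · 366/400 ≈ 0.2161.
So the probability of at least one match is 1 − 0.2161 = 0.7839.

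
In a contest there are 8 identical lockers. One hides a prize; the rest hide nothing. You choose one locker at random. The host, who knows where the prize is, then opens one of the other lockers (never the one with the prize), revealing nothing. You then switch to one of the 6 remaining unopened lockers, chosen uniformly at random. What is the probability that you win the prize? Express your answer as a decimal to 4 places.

Your original locker holds the prize with probability 1/8, so the other 7 collectively hold it with probability 7/8.
The host can always find an empty locker to open, so this doesn't change that 7/8; it is now spread over the 6 remaining unopened lockers.
P(win by switching) = (7/8) · (1/6) = 7/48 ≈ 0.1458.

0.1458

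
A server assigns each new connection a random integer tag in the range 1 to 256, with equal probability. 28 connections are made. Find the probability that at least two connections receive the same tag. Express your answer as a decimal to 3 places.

It's easier to compute the probability that all 28 are distinct.
P(all distinct) = 256/256 · 255/256 · ··· · 229/256 ≈ 0.216.
So the probability of at least one match is 1 − 0.216 = 0.784.

0.784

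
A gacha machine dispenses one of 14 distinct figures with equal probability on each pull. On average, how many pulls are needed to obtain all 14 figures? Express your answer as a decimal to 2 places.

45.52

After i distinct types are collected, each trial gives a new one with probability (14−i)/14, so the expected wait for the next new type is 14/(14−i).
E = 14/14 + 14/13 + 14/12 + 14/11 + 14/10 + 14/9 + 14/8 + 14/7 + 14/6 + 14/5 + 14/4 + 14/3 + 14/2 + 14/1 = 1171733/25740 ≈ 45.52.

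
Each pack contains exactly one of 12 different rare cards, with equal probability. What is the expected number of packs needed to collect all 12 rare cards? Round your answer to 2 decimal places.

After i distinct types are collected, each trial gives a new one with probability (12−i)/12, so the expected wait for the next new type is 12/(12−i).
E = 12/12 + 12/11 + 12/10 + 12/9 + 12/8 + 12/7 + 12/6 + 12/5 + 12/4 + 12/3 + 12/2 + 12/1 = 86021/2310 ≈ 37.24.

37.24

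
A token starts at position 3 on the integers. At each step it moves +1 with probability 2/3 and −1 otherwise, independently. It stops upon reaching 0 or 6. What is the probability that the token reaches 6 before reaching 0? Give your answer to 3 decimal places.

Let r = q/p = (1/3)/(2/3) = 1/2. The recurrence P(i) = p·P(i+1) + q·P(i−1) with P(0)=0, P(6)=1 gives P(i) = (1 − r^i)/(1 − r^6).
P(3) = (1 − (1/2)^3) / (1 − (1/2)^6) = 8/9 ≈ 0.889.

0.889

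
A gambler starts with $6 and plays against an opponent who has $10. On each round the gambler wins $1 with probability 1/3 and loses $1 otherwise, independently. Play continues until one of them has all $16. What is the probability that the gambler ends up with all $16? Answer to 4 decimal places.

0.0010

Let r = q/p = (2/3)/(1/3) = 2. The recurrence P(i) = p·P(i+1) + q·P(i−1) with P(0)=0, P(16)=1 gives P(i) = (1 − r^i)/(1 − r^16).
P(6) = (1 − (2)^6) / (1 − (2)^16) = 21/21845 ≈ 0.0010.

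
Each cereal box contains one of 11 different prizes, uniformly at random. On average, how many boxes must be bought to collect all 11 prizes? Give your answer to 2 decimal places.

After i distinct types are collected, each trial gives a new one with probability (11−i)/11, so the expected wait for the next new type is 11/(11−i).
E = 11/11 + 11/10 + 11/9 + 11/8 + 11/7 + 11/6 + 11/5 + 11/4 + 11/3 + 11/2 + 11/1 = 83711/2520 ≈ 33.22.

33.22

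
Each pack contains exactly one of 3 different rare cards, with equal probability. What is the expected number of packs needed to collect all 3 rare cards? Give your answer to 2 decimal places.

5.50

After i distinct types are collected, each trial gives a new one with probability (3−i)/3, so the expected wait for the next new type is 3/(3−i).
E = 3/3 + 3/2 + 3/1 = 11/2 ≈ 5.50.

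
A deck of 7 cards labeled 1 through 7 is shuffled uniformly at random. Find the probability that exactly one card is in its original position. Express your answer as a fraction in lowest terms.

53/144

Choose which one is fixed: C(7,1) = 7 ways.
The remaining 6 must have no fixed point: D(6) = 265.
P = 7·265/5040 = 53/144.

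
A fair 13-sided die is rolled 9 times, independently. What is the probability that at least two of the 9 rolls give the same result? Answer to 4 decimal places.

0.9755

P(all 9 different) = 13/13 · 12/13 · ··· · 5/13 ≈ 0.0245.
P(at least two equal) = 1 − 0.0245 = 0.9755.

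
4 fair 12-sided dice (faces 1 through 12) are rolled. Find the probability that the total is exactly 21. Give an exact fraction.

229/5184

There are 12^4 = 20736 equally likely outcomes.
The number of ordered 4-tuples from {1,…,12} summing to 21 is 916.
P(sum = 21) = 916/20736 = 229/5184.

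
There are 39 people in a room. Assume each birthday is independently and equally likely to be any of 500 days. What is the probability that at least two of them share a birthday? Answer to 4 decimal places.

0.7816

It's easier to compute the probability that all 39 are distinct.
P(all distinct) = 500/500 · 499/500 · ··· · 462/500 ≈ 0.2184.
So the probability of at least one match is 1 − 0.2184 = 0.7816.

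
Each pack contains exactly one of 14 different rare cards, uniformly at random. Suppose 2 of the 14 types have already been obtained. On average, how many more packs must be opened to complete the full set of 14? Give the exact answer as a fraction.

86021/1980

Starting from 2 distinct types, each trial gives a new one with probability (14−i)/14 when i types are held, so the wait for the next new type is 14/(14−i).
E = 14/12 + 14/11 + 14/10 + 14/9 + 14/8 + 14/7 + 14/6 + 14/5 + 14/4 + 14/3 + 14/2 + 14/1 = 86021/1980.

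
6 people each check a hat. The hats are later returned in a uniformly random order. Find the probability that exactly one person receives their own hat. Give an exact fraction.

Choose which one is fixed: C(6,1) = 6 ways.
The remaining 5 must have no fixed point: D(5) = 44.
P = 6·44/720 = 11/30.

11/30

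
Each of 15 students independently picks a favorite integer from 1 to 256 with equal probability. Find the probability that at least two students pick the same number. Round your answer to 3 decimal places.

It's easier to compute the probability that all 15 are distinct.
P(all distinct) = 256/256 · 255/256 · ··· · 242/256 ≈ 0.658.
So the probability of at least one match is 1 − 0.658 = 0.342.

0.342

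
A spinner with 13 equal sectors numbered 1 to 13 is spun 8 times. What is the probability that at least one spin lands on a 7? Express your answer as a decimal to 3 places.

P(no spin lands on a 7) = (12/13)^8 ≈ 0.527.
P(at least one) = 1 − 0.527 = 0.473.

0.473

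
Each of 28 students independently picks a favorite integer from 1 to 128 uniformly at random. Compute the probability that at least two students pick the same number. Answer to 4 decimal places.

It's easier to compute the probability that all 28 are distinct.
P(all distinct) = 128/128 · 127/128 · ··· · 101/128 ≈ 0.0411.
So the probability of at least one match is 1 − 0.0411 = 0.9589.

0.9589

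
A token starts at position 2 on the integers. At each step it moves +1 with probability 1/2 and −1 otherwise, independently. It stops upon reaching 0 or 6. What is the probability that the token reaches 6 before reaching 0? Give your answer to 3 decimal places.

0.333

With a fair step, P(i) = ½P(i−1) + ½P(i+1) with P(0)=0, P(6)=1 has the linear solution P(i) = i/6.
P(2) = 2/6 = 1/3 ≈ 0.333.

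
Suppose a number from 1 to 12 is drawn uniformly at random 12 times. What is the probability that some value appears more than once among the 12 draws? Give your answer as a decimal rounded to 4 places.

0.9999

P(all 12 different) = 12/12 · 11/12 · ··· · 1/12 ≈ 0.0001.
P(at least two equal) = 1 − 0.0001 = 0.9999.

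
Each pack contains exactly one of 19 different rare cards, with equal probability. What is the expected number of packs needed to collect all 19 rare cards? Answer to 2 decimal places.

67.41

After i distinct types are collected, each trial gives a new one with probability (19−i)/19, so the expected wait for the next new type is 19/(19−i).
E = 19/19 + 19/18 + 19/17 + 19/16 + 19/15 + 19/14 + 19/13 + 19/12 + 19/11 + 19/10 + 19/9 + 19/8 + 19/7 + 19/6 + 19/5 + 19/4 + 19/3 + 19/2 + 19/1 = 275295799/4084080 ≈ 67.41.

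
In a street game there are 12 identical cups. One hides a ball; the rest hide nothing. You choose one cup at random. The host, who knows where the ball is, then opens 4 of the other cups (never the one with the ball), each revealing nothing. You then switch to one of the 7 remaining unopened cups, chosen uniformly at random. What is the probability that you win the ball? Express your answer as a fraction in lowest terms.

Your original cup holds the ball with probability 1/12, so the other 11 collectively hold it with probability 11/12.
The host can always find 4 empty cups to open, so the reveals don't change that 11/12; it is now spread over the 7 remaining unopened cups.
P(win by switching) = (11/12) · (1/7) = 11/84.

11/84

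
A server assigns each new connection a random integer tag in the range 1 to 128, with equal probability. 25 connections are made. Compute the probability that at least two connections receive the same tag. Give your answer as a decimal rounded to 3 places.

It's easier to compute the probability that all 25 are distinct.
P(all distinct) = 128/128 · 127/128 · ··· · 104/128 ≈ 0.081.
So the probability of at least one match is 1 − 0.081 = 0.919.

0.919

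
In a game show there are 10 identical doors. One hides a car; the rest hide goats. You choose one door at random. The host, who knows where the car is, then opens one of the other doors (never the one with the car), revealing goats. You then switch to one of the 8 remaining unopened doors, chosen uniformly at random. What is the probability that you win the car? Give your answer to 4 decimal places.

Your original door holds the car with probability 1/10, so the other 9 collectively hold it with probability 9/10.
The host can always find an empty door to open, so this doesn't change that 9/10; it is now spread over the 8 remaining unopened doors.
P(win by switching) = (9/10) · (1/8) = 9/80 ≈ 0.1125.

0.1125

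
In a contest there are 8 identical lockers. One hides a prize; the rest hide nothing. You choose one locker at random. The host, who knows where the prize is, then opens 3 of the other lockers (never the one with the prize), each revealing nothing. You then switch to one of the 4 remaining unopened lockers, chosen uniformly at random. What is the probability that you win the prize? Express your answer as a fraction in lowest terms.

7/32

Your original locker holds the prize with probability 1/8, so the other 7 collectively hold it with probability 7/8.
The host can always find 3 empty lockers to open, so the reveals don't change that 7/8; it is now spread over the 4 remaining unopened lockers.
P(win by switching) = (7/8) · (1/4) = 7/32.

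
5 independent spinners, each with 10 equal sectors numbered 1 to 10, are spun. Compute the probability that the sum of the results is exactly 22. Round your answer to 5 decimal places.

There are 10^5 = 100000 equally likely outcomes.
The number of ordered 5-tuples from {1,…,10} summing to 22 is 4335.
P(sum = 22) = 4335/100000 = 867/20000 ≈ 0.04335.

0.04335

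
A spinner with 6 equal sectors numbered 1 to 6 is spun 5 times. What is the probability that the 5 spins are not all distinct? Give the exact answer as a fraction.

49/54

P(all 5 different) = 6/6 · 5/6 · ··· · 2/6 = 5/54.
P(at least two equal) = 1 − 5/54 = 49/54.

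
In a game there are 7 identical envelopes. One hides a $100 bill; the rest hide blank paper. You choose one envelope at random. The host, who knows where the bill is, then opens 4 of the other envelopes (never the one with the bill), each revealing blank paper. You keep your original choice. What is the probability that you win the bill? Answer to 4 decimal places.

The host can always open 4 empty envelopes regardless of your choice, so the reveals give no information about your original envelope.
P(win by staying) = 1/7 ≈ 0.1429.

0.1429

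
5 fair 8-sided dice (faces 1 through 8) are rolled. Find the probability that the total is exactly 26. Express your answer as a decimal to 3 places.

0.061

There are 8^5 = 32768 equally likely outcomes.
The number of ordered 5-tuples from {1,…,8} summing to 26 is 2010.
P(sum = 26) = 2010/32768 = 1005/16384 ≈ 0.061.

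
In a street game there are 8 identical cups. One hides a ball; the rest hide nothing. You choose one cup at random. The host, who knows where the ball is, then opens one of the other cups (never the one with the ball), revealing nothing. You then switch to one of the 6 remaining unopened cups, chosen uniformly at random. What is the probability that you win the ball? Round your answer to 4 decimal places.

Your original cup holds the ball with probability 1/8, so the other 7 collectively hold it with probability 7/8.
The host can always find an empty cup to open, so this doesn't change that 7/8; it is now spread over the 6 remaining unopened cups.
P(win by switching) = (7/8) · (1/6) = 7/48 ≈ 0.1458.

0.1458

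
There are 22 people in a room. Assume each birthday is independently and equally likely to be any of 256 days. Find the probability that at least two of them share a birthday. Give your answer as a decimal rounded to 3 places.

0.605

It's easier to compute the probability that all 22 are distinct.
P(all distinct) = 256/256 · 255/256 · ··· · 235/256 ≈ 0.395.
So the probability of at least one match is 1 − 0.395 = 0.605.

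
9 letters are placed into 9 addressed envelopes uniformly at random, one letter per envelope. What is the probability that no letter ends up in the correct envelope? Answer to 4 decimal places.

0.3679

This is the derangement probability: permutations of 9 with no fixed point.
D(9) = 9! · (1 − 1/1! + 1/2! − ··· + (−1)^9/9!) = 133496.
P = 133496/362880 = 16687/45360 ≈ 0.3679.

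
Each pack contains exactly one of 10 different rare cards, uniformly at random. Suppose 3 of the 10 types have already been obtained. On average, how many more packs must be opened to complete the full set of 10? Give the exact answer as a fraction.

363/14

Starting from 3 distinct types, each trial gives a new one with probability (10−i)/10 when i types are held, so the wait for the next new type is 10/(10−i).
E = 10/7 + 10/6 + 10/5 + 10/4 + 10/3 + 10/2 + 10/1 = 363/14.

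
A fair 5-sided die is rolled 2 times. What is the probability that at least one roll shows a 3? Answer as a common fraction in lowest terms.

P(no roll shows a 3) = (4/5)^2 = 16/25.
P(at least one) = 1 − 16/25 = 9/25.

9/25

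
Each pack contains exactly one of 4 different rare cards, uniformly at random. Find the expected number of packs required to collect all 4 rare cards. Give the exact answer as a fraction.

25/3

After i distinct types are collected, each trial gives a new one with probability (4−i)/4, so the expected wait for the next new type is 4/(4−i).
E = 4/4 + 4/3 + 4/2 + 4/1 = 25/3.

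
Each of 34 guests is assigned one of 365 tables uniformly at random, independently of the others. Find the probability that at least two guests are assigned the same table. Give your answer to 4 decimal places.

It's easier to compute the probability that all 34 are distinct.
P(all distinct) = 365/365 · 364/365 · ··· · 332/365 ≈ 0.2047.
So the probability of at least one match is 1 − 0.2047 = 0.7953.

0.7953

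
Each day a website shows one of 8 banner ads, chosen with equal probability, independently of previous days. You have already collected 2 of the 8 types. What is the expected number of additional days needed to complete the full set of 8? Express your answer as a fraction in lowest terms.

98/5

Starting from 2 distinct types, each trial gives a new one with probability (8−i)/8 when i types are held, so the wait for the next new type is 8/(8−i).
E = 8/6 + 8/5 + 8/4 + 8/3 + 8/2 + 8/1 = 98/5.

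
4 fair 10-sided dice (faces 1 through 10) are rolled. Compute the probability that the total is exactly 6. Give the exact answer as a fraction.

1/1000

There are 10^4 = 10000 equally likely outcomes.
The number of ordered 4-tuples from {1,…,10} summing to 6 is 10.
P(sum = 6) = 10/10000 = 1/1000.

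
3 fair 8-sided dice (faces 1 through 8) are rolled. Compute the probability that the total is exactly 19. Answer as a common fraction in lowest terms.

There are 8^3 = 512 equally likely outcomes.
The number of ordered 3-tuples from {1,…,8} summing to 19 is 21.
P(sum = 19) = 21/512.

21/512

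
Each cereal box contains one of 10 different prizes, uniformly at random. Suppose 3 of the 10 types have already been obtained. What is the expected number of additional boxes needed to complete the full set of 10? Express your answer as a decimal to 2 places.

Starting from 3 distinct types, each trial gives a new one with probability (10−i)/10 when i types are held, so the wait for the next new type is 10/(10−i).
E = 10/7 + 10/6 + 10/5 + 10/4 + 10/3 + 10/2 + 10/1 = 363/14 ≈ 25.93.

25.93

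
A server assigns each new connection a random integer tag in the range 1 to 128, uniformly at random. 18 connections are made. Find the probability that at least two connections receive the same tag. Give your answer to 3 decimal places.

0.715

It's easier to compute the probability that all 18 are distinct.
P(all distinct) = 128/128 · 127/128 · ··· · 111/128 ≈ 0.285.
So the probability of at least one match is 1 − 0.285 = 0.715.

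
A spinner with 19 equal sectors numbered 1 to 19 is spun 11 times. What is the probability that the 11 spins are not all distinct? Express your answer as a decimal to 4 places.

0.9741

P(all 11 different) = 19/19 · 18/19 · ··· · 9/19 ≈ 0.0259.
P(at least two equal) = 1 − 0.0259 = 0.9741.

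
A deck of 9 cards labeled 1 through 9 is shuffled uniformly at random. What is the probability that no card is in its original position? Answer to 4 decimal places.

0.3679

This is the derangement probability: permutations of 9 with no fixed point.
D(9) = 9! · (1 − 1/1! + 1/2! − ··· + (−1)^9/9!) = 133496.
P = 133496/362880 = 16687/45360 ≈ 0.3679.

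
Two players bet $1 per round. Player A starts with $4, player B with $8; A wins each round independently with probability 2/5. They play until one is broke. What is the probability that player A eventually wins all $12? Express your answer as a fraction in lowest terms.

256/8113

Let r = q/p = (3/5)/(2/5) = 3/2. The recurrence P(i) = p·P(i+1) + q·P(i−1) with P(0)=0, P(12)=1 gives P(i) = (1 − r^i)/(1 − r^12).
P(4) = (1 − (3/2)^4) / (1 − (3/2)^12) = 256/8113.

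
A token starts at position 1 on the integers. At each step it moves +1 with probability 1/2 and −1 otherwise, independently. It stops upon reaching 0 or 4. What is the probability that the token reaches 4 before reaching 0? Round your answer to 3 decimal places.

0.250

With a fair step, P(i) = ½P(i−1) + ½P(i+1) with P(0)=0, P(4)=1 has the linear solution P(i) = i/4.
P(1) = 1/4 ≈ 0.250.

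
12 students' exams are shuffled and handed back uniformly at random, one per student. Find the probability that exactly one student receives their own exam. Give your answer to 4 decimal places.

0.3679

Choose which one is fixed: C(12,1) = 12 ways.
The remaining 11 must have no fixed point: D(11) = 14684570.
P = 12·14684570/479001600 = 1468457/3991680 ≈ 0.3679.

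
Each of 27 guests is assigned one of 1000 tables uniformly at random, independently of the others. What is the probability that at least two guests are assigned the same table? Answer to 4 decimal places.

It's easier to compute the probability that all 27 are distinct.
P(all distinct) = 1000/1000 · 999/1000 · ··· · 974/1000 ≈ 0.7018.
So the probability of at least one match is 1 − 0.7018 = 0.2982.

0.2982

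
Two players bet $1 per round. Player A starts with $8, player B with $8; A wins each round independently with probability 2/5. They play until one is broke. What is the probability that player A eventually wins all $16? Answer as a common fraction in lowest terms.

Let r = q/p = (3/5)/(2/5) = 3/2. The recurrence P(i) = p·P(i+1) + q·P(i−1) with P(0)=0, P(16)=1 gives P(i) = (1 − r^i)/(1 − r^16).
P(8) = (1 − (3/2)^8) / (1 − (3/2)^16) = 256/6817.

256/6817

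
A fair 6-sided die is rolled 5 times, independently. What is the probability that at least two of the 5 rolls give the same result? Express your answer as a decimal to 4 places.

P(all 5 different) = 6/6 · 5/6 · ··· · 2/6 ≈ 0.0926.
P(at least two equal) = 1 − 0.0926 = 0.9074.

0.9074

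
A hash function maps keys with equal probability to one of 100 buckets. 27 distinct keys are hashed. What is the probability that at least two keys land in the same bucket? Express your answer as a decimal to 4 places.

0.9791

It's easier to compute the probability that all 27 are distinct.
P(all distinct) = 100/100 · 99/100 · ··· · 74/100 ≈ 0.0209.
So the probability of at least one match is 1 − 0.0209 = 0.9791.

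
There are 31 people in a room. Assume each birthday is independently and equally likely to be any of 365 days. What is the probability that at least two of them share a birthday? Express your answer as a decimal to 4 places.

0.7305

It's easier to compute the probability that all 31 are distinct.
P(all distinct) = 365/365 · 364/365 · ··· · 335/365 ≈ 0.2695.
So the probability of at least one match is 1 − 0.2695 = 0.7305.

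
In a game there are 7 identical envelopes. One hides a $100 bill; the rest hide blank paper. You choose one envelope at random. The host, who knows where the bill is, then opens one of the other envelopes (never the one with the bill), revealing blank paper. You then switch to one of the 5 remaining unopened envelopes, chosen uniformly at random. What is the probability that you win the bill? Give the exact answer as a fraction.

6/35

Your original envelope holds the bill with probability 1/7, so the other 6 collectively hold it with probability 6/7.
The host can always find an empty envelope to open, so this doesn't change that 6/7; it is now spread over the 5 remaining unopened envelopes.
P(win by switching) = (6/7) · (1/5) = 6/35.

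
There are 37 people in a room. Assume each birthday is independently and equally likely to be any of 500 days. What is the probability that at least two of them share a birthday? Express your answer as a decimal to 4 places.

0.7448

It's easier to compute the probability that all 37 are distinct.
P(all distinct) = 500/500 · 499/500 · ··· · 464/500 ≈ 0.2552.
So the probability of at least one match is 1 − 0.2552 = 0.7448.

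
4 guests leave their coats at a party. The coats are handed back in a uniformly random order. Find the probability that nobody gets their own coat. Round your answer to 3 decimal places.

This is the derangement probability: permutations of 4 with no fixed point.
D(4) = 4! · (1 − 1/1! + 1/2! − ··· + (−1)^4/4!) = 9.
P = 9/24 = 3/8 ≈ 0.375.

0.375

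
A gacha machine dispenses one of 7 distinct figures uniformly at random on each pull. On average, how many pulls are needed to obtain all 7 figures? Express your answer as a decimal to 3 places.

18.150

After i distinct types are collected, each trial gives a new one with probability (7−i)/7, so the expected wait for the next new type is 7/(7−i).
E = 7/7 + 7/6 + 7/5 + 7/4 + 7/3 + 7/2 + 7/1 = 363/20 ≈ 18.150.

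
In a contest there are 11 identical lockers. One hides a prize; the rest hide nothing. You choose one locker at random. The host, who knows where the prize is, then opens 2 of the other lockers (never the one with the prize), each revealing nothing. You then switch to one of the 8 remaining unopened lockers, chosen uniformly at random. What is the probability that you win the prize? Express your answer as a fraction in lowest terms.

5/44

Your original locker holds the prize with probability 1/11, so the other 10 collectively hold it with probability 10/11.
The host can always find 2 empty lockers to open, so the reveals don't change that 10/11; it is now spread over the 8 remaining unopened lockers.
P(win by switching) = (10/11) · (1/8) = 5/44.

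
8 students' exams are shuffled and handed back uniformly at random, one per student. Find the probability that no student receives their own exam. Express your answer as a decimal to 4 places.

This is the derangement probability: permutations of 8 with no fixed point.
D(8) = 8! · (1 − 1/1! + 1/2! − ··· + (−1)^8/8!) = 14833.
P = 14833/40320 = 2119/5760 ≈ 0.3679.

0.3679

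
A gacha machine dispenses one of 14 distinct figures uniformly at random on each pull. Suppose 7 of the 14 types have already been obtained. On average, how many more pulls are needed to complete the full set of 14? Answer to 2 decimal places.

Starting from 7 distinct types, each trial gives a new one with probability (14−i)/14 when i types are held, so the wait for the next new type is 14/(14−i).
E = 14/7 + 14/6 + 14/5 + 14/4 + 14/3 + 14/2 + 14/1 = 363/10 ≈ 36.30.

36.30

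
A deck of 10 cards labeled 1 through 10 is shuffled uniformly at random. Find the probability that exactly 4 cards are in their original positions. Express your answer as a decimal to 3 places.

Choose which 4 of the 10 are fixed: C(10,4) = 210 ways.
The remaining 6 must have no fixed point: D(6) = 265.
P = 210·265/3628800 = 53/3456 ≈ 0.015.

0.015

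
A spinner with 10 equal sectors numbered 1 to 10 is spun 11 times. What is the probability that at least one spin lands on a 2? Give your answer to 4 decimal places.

0.6862

P(no spin lands on a 2) = (9/10)^11 ≈ 0.3138.
P(at least one) = 1 − 0.3138 = 0.6862.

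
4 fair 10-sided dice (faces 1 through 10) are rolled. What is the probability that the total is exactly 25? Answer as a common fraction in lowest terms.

There are 10^4 = 10000 equally likely outcomes.
The number of ordered 4-tuples from {1,…,10} summing to 25 is 592.
P(sum = 25) = 592/10000 = 37/625.

37/625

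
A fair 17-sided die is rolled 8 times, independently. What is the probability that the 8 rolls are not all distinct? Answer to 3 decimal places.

P(all 8 different) = 17/17 · 16/17 · ··· · 10/17 ≈ 0.141.
P(at least two equal) = 1 − 0.141 = 0.859.

0.859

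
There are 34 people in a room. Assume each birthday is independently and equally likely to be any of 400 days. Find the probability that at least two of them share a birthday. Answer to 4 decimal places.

0.7639

It's easier to compute the probability that all 34 are distinct.
P(all distinct) = 400/400 · 399/400 · ··· · 367/400 ≈ 0.2361.
So the probability of at least one match is 1 − 0.2361 = 0.7639.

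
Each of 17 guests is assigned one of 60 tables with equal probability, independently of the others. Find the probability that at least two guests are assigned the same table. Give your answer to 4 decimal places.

0.9186

It's easier to compute the probability that all 17 are distinct.
P(all distinct) = 60/60 · 59/60 · ··· · 44/60 ≈ 0.0814.
So the probability of at least one match is 1 − 0.0814 = 0.9186.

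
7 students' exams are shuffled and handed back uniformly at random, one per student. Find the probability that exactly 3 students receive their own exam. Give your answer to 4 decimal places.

Choose which 3 of the 7 are fixed: C(7,3) = 35 ways.
The remaining 4 must have no fixed point: D(4) = 9.
P = 35·9/5040 = 1/16 ≈ 0.0625.

0.0625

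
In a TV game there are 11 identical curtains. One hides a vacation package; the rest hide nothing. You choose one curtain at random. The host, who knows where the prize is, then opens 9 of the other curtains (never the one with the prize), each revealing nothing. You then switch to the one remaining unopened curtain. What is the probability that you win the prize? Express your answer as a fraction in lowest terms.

Your original curtain holds the prize with probability 1/11, so the other 10 collectively hold it with probability 10/11.
The host can always find 9 empty curtains to open, so the reveals don't change that 10/11; it is now spread over the 1 remaining unopened curtain.
P(win by switching) = (10/11) · (1/1) = 10/11.

10/11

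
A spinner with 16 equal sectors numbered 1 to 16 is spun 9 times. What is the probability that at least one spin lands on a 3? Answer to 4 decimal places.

0.4406

P(no spin lands on a 3) = (15/16)^9 ≈ 0.5594.
P(at least one) = 1 − 0.5594 = 0.4406.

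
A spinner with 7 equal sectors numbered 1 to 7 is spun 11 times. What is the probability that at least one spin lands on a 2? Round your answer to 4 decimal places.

P(no spin lands on a 2) = (6/7)^11 ≈ 0.1835.
P(at least one) = 1 − 0.1835 = 0.8165.

0.8165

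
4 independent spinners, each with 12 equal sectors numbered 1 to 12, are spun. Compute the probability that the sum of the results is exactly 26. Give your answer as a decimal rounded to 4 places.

There are 12^4 = 20736 equally likely outcomes.
The number of ordered 4-tuples from {1,…,12} summing to 26 is 1156.
P(sum = 26) = 1156/20736 = 289/5184 ≈ 0.0557.

0.0557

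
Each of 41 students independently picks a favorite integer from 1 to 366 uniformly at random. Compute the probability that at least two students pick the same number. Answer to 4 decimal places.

0.9025

It's easier to compute the probability that all 41 are distinct.
P(all distinct) = 366/366 · 365/366 · ··· · 326/366 ≈ 0.0975.
So the probability of at least one match is 1 − 0.0975 = 0.9025.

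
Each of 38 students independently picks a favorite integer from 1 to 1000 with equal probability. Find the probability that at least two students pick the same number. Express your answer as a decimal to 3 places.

0.509

It's easier to compute the probability that all 38 are distinct.
P(all distinct) = 1000/1000 · 999/1000 · ··· · 963/1000 ≈ 0.491.
So the probability of at least one match is 1 − 0.491 = 0.509.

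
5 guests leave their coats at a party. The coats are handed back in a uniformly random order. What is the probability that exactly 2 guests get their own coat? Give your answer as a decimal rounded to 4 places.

0.1667

Choose which 2 of the 5 are fixed: C(5,2) = 10 ways.
The remaining 3 must have no fixed point: D(3) = 2.
P = 10·2/120 = 1/6 ≈ 0.1667.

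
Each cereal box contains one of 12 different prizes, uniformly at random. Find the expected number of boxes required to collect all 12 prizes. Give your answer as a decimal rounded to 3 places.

After i distinct types are collected, each trial gives a new one with probability (12−i)/12, so the expected wait for the next new type is 12/(12−i).
E = 12/12 + 12/11 + 12/10 + 12/9 + 12/8 + 12/7 + 12/6 + 12/5 + 12/4 + 12/3 + 12/2 + 12/1 = 86021/2310 ≈ 37.239.

37.239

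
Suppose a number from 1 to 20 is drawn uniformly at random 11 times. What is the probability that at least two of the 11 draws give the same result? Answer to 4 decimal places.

0.9673

P(all 11 different) = 20/20 · 19/20 · ··· · 10/20 ≈ 0.0327.
P(at least two equal) = 1 − 0.0327 = 0.9673.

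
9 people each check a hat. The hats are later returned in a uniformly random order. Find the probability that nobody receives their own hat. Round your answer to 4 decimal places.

This is the derangement probability: permutations of 9 with no fixed point.
D(9) = 9! · (1 − 1/1! + 1/2! − ··· + (−1)^9/9!) = 133496.
P = 133496/362880 = 16687/45360 ≈ 0.3679.

0.3679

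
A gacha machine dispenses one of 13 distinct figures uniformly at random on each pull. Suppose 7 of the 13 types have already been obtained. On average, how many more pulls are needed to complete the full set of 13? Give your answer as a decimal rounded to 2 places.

Starting from 7 distinct types, each trial gives a new one with probability (13−i)/13 when i types are held, so the wait for the next new type is 13/(13−i).
E = 13/6 + 13/5 + 13/4 + 13/3 + 13/2 + 13/1 = 637/20 ≈ 31.85.

31.85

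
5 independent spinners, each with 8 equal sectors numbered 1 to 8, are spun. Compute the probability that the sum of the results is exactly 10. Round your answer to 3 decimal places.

There are 8^5 = 32768 equally likely outcomes.
The number of ordered 5-tuples from {1,…,8} summing to 10 is 126.
P(sum = 10) = 126/32768 = 63/16384 ≈ 0.004.

0.004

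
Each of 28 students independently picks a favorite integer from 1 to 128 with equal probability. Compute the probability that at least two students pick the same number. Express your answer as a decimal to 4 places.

It's easier to compute the probability that all 28 are distinct.
P(all distinct) = 128/128 · 127/128 · ··· · 101/128 ≈ 0.0411.
So the probability of at least one match is 1 − 0.0411 = 0.9589.

0.9589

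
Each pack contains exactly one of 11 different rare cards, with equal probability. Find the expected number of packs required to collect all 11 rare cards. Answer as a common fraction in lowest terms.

After i distinct types are collected, each trial gives a new one with probability (11−i)/11, so the expected wait for the next new type is 11/(11−i).
E = 11/11 + 11/10 + 11/9 + 11/8 + 11/7 + 11/6 + 11/5 + 11/4 + 11/3 + 11/2 + 11/1 = 83711/2520.

83711/2520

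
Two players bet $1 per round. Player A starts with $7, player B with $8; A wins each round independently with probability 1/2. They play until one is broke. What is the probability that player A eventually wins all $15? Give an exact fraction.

7/15

With a fair step, P(i) = ½P(i−1) + ½P(i+1) with P(0)=0, P(15)=1 has the linear solution P(i) = i/15.
P(7) = 7/15.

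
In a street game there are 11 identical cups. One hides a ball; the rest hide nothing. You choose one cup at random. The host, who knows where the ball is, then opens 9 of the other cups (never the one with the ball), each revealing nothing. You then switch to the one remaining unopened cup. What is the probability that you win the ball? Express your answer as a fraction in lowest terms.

10/11

Your original cup holds the ball with probability 1/11, so the other 10 collectively hold it with probability 10/11.
The host can always find 9 empty cups to open, so the reveals don't change that 10/11; it is now spread over the 1 remaining unopened cup.
P(win by switching) = (10/11) · (1/1) = 10/11.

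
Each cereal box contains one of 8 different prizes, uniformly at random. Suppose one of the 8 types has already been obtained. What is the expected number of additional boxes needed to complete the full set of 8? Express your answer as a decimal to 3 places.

Starting from 1 distinct type, each trial gives a new one with probability (8−i)/8 when i types are held, so the wait for the next new type is 8/(8−i).
E = 8/7 + 8/6 + 8/5 + 8/4 + 8/3 + 8/2 + 8/1 = 726/35 ≈ 20.743.

20.743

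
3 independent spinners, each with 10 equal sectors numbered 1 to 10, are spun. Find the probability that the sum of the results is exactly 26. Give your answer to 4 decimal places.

There are 10^3 = 1000 equally likely outcomes.
The number of ordered 3-tuples from {1,…,10} summing to 26 is 15.
P(sum = 26) = 15/1000 = 3/200 ≈ 0.0150.

0.0150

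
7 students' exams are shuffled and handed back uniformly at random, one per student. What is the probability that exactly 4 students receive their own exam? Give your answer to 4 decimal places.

Choose which 4 of the 7 are fixed: C(7,4) = 35 ways.
The remaining 3 must have no fixed point: D(3) = 2.
P = 35·2/5040 = 1/72 ≈ 0.0139.

0.0139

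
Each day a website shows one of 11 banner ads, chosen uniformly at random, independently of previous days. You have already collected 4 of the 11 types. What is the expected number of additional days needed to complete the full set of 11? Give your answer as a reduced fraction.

3993/140

Starting from 4 distinct types, each trial gives a new one with probability (11−i)/11 when i types are held, so the wait for the next new type is 11/(11−i).
E = 11/7 + 11/6 + 11/5 + 11/4 + 11/3 + 11/2 + 11/1 = 3993/140.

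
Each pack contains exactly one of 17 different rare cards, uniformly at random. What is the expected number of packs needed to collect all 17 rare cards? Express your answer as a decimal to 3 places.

58.472

After i distinct types are collected, each trial gives a new one with probability (17−i)/17, so the expected wait for the next new type is 17/(17−i).
E = 17/17 + 17/16 + 17/15 + 17/14 + 17/13 + 17/12 + 17/11 + 17/10 + 17/9 + 17/8 + 17/7 + 17/6 + 17/5 + 17/4 + 17/3 + 17/2 + 17/1 = 42142223/720720 ≈ 58.472.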